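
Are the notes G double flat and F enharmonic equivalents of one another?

Yes

Gbb is pitch class 5; F is pitch class 5.
All spellings map to pitch class 5, so they are enharmonically equivalent.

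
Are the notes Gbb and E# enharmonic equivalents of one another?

Yes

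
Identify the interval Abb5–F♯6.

The letter names run A→F, a span of 5 letter steps, so the interval is some kind of sixth.
Abb to F# is 11 semitones. A major sixth is 9, so 11 makes it doubly augmented.

doubly augmented sixth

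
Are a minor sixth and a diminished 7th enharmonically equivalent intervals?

A minor sixth spans 8 semitones; a diminished seventh spans 9.
The spans differ, so they are not enharmonic equivalents.

No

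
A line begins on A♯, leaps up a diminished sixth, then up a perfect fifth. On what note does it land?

A diminished sixth up from A# is F (letter F, 7 semitones up).
A perfect fifth up from F is C (letter C, 7 semitones up).

C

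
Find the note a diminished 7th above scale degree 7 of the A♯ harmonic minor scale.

F#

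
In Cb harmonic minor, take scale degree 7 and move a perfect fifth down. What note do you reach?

Scale degree 7 of Cb harmonic minor is Bb.
A perfect fifth (7 semitones) below Bb lands on the letter E, giving Eb.

Eb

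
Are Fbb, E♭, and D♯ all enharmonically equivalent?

Fbb is pitch class 3; Eb is pitch class 3; D# is pitch class 3.
All spellings map to pitch class 3, so they are enharmonically equivalent.

Yes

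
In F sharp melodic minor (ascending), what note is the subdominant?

B

Degree 4 takes the letter 3 steps above F, which is B.
In melodic minor (ascending), degree 4 sits 5 semitones above the tonic. F# + 5 semitones is pitch class 11, spelled on B as B.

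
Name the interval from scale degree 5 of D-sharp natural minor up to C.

diminished third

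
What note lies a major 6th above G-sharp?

E#

A sixth above G lands on the letter E.
A major sixth spans 9 semitones, so G# moves to pitch class 5. On the letter E that is E#.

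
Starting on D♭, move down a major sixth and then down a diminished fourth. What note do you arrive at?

C

A major sixth down from Db is Fb (letter F, 9 semitones down).
A diminished fourth down from Fb is C (letter C, 4 semitones down).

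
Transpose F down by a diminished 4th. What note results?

F down a perfect fourth is C, so the target letter is C.
From F, a diminished fourth is 4 semitones down: C#.

C#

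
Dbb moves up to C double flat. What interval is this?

The letter names run D→C, a span of 6 letter steps, so the interval is some kind of seventh.
Dbb to Cbb is 10 semitones. A major seventh is 11, so 10 makes it minor.

minor seventh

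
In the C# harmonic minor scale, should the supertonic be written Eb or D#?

D#

Each scale degree takes a distinct letter name. Degree 2 of a scale on C must use the letter D.
D# and Eb are enharmonically the same pitch, but only D# uses the letter D, so it is the correct spelling here.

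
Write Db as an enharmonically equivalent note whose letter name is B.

B##

Plain B sits 2 semitones below Db, so on the letter B the same pitch needs a double sharp: B##.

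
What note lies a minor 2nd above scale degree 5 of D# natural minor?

B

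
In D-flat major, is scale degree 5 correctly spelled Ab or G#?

Each scale degree takes a distinct letter name. Degree 5 of a scale on D must use the letter A.
Ab and G# are enharmonically the same pitch, but only Ab uses the letter A, so it is the correct spelling here.

Ab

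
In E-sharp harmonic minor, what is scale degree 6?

C#

Degree 6 takes the letter 5 steps above E, which is C.
In harmonic minor, degree 6 sits 8 semitones above the tonic. E# + 8 semitones is pitch class 1, spelled on C as C#.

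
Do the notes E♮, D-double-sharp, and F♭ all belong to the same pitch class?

Yes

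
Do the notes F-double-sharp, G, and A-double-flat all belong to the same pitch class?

F## is pitch class 7; G is pitch class 7; Abb is pitch class 7.
All spellings map to pitch class 7, so they are enharmonically equivalent.

Yes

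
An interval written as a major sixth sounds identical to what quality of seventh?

diminished

A major sixth spans 9 semitones.
A seventh spanning 9 semitones is diminished (the major seventh is 11).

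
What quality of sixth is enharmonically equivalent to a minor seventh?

augmented

A minor seventh spans 10 semitones.
A sixth spanning 10 semitones is augmented (the major sixth is 9).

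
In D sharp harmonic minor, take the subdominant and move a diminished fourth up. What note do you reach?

The subdominant of D# harmonic minor is G#.
A diminished fourth (4 semitones) above G# lands on the letter C, giving C.

C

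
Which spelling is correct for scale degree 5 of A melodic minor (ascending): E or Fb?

E

Each scale degree takes a distinct letter name. Degree 5 of a scale on A must use the letter E.
E and Fb are enharmonically the same pitch, but only E uses the letter E, so it is the correct spelling here.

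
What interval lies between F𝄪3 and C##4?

perfect fifth

The letter names run F→C, a span of 4 letter steps, so the interval is some kind of fifth.
F## to C## is 7 semitones. A perfect fifth is 7, so 7 makes it perfect.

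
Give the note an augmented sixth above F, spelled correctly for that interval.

D#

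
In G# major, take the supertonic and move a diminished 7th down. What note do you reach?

The supertonic of G# major is A#.
A diminished seventh (9 semitones) below A# lands on the letter B, giving B##.

B##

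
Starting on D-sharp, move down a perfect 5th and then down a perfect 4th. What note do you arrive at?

D#

A perfect fifth down from D# is G# (letter G, 7 semitones down).
A perfect fourth down from G# is D# (letter D, 5 semitones down).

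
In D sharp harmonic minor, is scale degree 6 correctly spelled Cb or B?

Each scale degree takes a distinct letter name. Degree 6 of a scale on D must use the letter B.
B and Cb are enharmonically the same pitch, but only B uses the letter B, so it is the correct spelling here.

B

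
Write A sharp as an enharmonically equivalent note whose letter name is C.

A# is pitch class 10. The letter C alone is pitch class 0.
To reach pitch class 10 from C requires an offset of -2 semitones, i.e. double flat: Cbb.

Cbb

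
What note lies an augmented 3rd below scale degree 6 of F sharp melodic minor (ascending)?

Bb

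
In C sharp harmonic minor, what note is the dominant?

G#

The C# harmonic minor scale runs C# D# E F# G# A B#.
Degree 5 is G#.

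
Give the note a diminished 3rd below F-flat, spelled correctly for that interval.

A third below F lands on the letter D.
A diminished third spans 2 semitones, so Fb moves to pitch class 2. On the letter D that is D.

D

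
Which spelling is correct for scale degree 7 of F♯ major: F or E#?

Each scale degree takes a distinct letter name. Degree 7 of a scale on F must use the letter E.
E# and F are enharmonically the same pitch, but only E# uses the letter E, so it is the correct spelling here.

E#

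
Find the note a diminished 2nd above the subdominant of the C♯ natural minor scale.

Gb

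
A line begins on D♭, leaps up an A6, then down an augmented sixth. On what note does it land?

An augmented sixth up from Db is B (letter B, 10 semitones up).
An augmented sixth down from B is Db (letter D, 10 semitones down).

Db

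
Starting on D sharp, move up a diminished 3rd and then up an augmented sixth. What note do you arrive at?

D#

A diminished third up from D# is F (letter F, 2 semitones up).
An augmented sixth up from F is D# (letter D, 10 semitones up).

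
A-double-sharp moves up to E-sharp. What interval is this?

diminished fifth

The letter names run A→E, a span of 4 letter steps, so the interval is some kind of fifth.
A## to E# is 6 semitones. A perfect fifth is 7, so 6 makes it diminished.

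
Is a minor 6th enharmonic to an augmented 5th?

A minor sixth spans 8 semitones; an augmented fifth spans 8.
They are enharmonically equivalent.

Yes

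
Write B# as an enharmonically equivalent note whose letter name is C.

C

Plain C sits at the same pitch as B#, so on the letter C the same pitch needs a natural: C.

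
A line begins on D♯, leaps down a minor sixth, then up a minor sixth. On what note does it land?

A minor sixth down from D# is F## (letter F, 8 semitones down).
A minor sixth up from F## is D# (letter D, 8 semitones up).

D#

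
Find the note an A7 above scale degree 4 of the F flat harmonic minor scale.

A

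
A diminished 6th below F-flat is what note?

A sixth below F lands on the letter A.
A diminished sixth spans 7 semitones, so Fb moves to pitch class 9. On the letter A that is A.

A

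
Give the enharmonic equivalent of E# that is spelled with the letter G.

Gbb

Plain G sits 2 semitones above E#, so on the letter G the same pitch needs a double flat: Gbb.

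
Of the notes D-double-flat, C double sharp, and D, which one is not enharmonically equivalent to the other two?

Dbb

In 12-tone equal temperament, enharmonic equivalents share a pitch class. Dbb is pitch class 0; C## is pitch class 2; D is pitch class 2.
C## and D share pitch class 2, while Dbb is pitch class 0.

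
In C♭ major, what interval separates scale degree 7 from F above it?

Scale degree 7 of Cb major is Bb.
Bb up to F: letters B→F make it a fifth; 7 semitones makes it perfect.

perfect fifth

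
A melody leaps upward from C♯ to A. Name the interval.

minor sixth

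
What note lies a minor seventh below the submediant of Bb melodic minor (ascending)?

The submediant of Bb melodic minor (ascending) is G.
A minor seventh (10 semitones) below G lands on the letter A, giving A.

A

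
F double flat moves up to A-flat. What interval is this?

The letter names run F→A, a span of 2 letter steps, so the interval is some kind of third.
Fbb to Ab is 5 semitones. A major third is 4, so 5 makes it augmented.

augmented third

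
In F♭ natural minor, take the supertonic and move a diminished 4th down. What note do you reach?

The supertonic of Fb natural minor is Gb.
A diminished fourth (4 semitones) below Gb lands on the letter D, giving D.

D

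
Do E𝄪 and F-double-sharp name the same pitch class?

Two spellings are enharmonically equivalent only if they share a pitch class.
Here E## → 6, F## → 7; 6 ≠ 7, so they are not.

No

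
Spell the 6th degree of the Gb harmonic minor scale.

The Gb harmonic minor scale runs Gb Ab Bbb Cb Db Ebb F.
Degree 6 is Ebb.

Ebb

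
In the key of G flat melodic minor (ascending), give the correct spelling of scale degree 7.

Degree 7 takes the letter 6 steps above G, which is F.
In melodic minor (ascending), degree 7 sits 11 semitones above the tonic. Gb + 11 semitones is pitch class 5, spelled on F as F.

F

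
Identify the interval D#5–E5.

Counting letters D–E gives a second.
D#→E = 1 semitone, 1 narrower than the major second (2), so minor.

minor second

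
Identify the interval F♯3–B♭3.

diminished fourth

The letter names run F→B, a span of 3 letter steps, so the interval is some kind of fourth.
F# to Bb is 4 semitones. A perfect fourth is 5, so 4 makes it diminished.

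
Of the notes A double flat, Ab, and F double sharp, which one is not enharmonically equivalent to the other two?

Ab

In 12-tone equal temperament, enharmonic equivalents share a pitch class. Abb is pitch class 7; Ab is pitch class 8; F## is pitch class 7.
Abb and F## share pitch class 7, while Ab is pitch class 8.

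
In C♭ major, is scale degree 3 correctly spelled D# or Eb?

Eb

Each scale degree takes a distinct letter name. Degree 3 of a scale on C must use the letter E.
Eb and D# are enharmonically the same pitch, but only Eb uses the letter E, so it is the correct spelling here.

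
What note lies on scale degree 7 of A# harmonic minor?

G##

The A# harmonic minor scale runs A# B# C# D# E# F# G##.
Degree 7 is G##.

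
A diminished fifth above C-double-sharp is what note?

A fifth above C lands on the letter G.
A diminished fifth spans 6 semitones, so C## moves to pitch class 8. On the letter G that is G#.

G#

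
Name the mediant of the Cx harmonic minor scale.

E#

The C## harmonic minor scale runs C## D## E# F## G## A# B##.
Degree 3 is E#.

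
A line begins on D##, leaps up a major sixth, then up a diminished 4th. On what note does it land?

E#

A major sixth up from D## is B## (letter B, 9 semitones up).
A diminished fourth up from B## is E# (letter E, 4 semitones up).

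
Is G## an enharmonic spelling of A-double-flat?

Two spellings are enharmonically equivalent only if they share a pitch class.
Here G## → 9, Abb → 7; 7 ≠ 9, so they are not.

No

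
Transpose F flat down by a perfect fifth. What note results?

A fifth below F lands on the letter B.
A perfect fifth spans 7 semitones, so Fb moves to pitch class 9. On the letter B that is Bbb.

Bbb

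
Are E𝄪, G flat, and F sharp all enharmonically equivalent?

Yes

E## = pitch class 6 and Gb = pitch class 6 and F# = pitch class 6 — the same pitch class, so they are enharmonic equivalents.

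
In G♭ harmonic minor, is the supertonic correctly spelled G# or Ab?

Each scale degree takes a distinct letter name. Degree 2 of a scale on G must use the letter A.
Ab and G# are enharmonically the same pitch, but only Ab uses the letter A, so it is the correct spelling here.

Ab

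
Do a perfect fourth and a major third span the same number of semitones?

A perfect fourth spans 5 semitones; a major third spans 4.
The spans differ, so they are not enharmonic equivalents.

No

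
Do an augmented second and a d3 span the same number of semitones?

No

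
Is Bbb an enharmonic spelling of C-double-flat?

Two spellings are enharmonically equivalent only if they share a pitch class.
Here Bbb → 9, Cbb → 10; 9 ≠ 10, so they are not.

No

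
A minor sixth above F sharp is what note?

D

A sixth above F lands on the letter D.
A minor sixth spans 8 semitones, so F# moves to pitch class 2. On the letter D that is D.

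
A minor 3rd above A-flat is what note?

Cb

A up a major third is C#, so the target letter is C.
From Ab, a minor third is 3 semitones up: Cb.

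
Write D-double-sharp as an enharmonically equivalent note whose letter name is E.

D## is pitch class 4. The letter E alone is pitch class 4.
Pitch class 4 on E needs no accidental: E.

E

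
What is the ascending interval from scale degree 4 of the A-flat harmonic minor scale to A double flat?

Scale degree 4 of Ab harmonic minor is Db.
Db up to Abb: letters D→A make it a fifth; 6 semitones makes it diminished.

diminished fifth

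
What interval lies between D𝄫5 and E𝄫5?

major second

The letter names run D→E, a span of 1 letter step, so the interval is some kind of second.
Dbb to Ebb is 2 semitones. A major second is 2, so 2 makes it major.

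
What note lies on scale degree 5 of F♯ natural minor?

The F# natural minor scale runs F# G# A B C# D E.
Degree 5 is C#.

C#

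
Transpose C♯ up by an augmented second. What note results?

D##

A second above C lands on the letter D.
An augmented second spans 3 semitones, so C# moves to pitch class 4. On the letter D that is D##.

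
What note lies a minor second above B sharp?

C#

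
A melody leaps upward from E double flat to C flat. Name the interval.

The letter names run E→C, a span of 5 letter steps, so the interval is some kind of sixth.
Ebb to Cb is 9 semitones. A major sixth is 9, so 9 makes it major.

major sixth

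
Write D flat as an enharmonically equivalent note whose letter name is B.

Plain B sits 2 semitones below Db, so on the letter B the same pitch needs a double sharp: B##.

B##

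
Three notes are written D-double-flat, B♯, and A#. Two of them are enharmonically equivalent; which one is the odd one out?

A#

In 12-tone equal temperament, enharmonic equivalents share a pitch class. Dbb is pitch class 0; B# is pitch class 0; A# is pitch class 10.
Dbb and B# share pitch class 0, while A# is pitch class 10.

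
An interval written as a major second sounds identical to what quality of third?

A major second spans 2 semitones.
A third spanning 2 semitones is diminished (the major third is 4).

diminished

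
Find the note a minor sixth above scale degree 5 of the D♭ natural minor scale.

Fb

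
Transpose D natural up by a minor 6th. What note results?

Bb

A sixth above D lands on the letter B.
A minor sixth spans 8 semitones, so D moves to pitch class 10. On the letter B that is Bb.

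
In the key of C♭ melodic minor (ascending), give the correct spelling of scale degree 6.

The Cb melodic minor (ascending) scale runs Cb Db Ebb Fb Gb Ab Bb.
Degree 6 is Ab.

Ab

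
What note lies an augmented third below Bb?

Gbb

A third below B lands on the letter G.
An augmented third spans 5 semitones, so Bb moves to pitch class 5. On the letter G that is Gbb.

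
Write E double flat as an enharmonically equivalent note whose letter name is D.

D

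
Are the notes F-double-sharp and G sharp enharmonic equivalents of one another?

No

F## is pitch class 7; G# is pitch class 8.
The pitch classes differ (7 vs. 8), so they are not enharmonic equivalents.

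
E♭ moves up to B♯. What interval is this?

doubly augmented fifth

Counting letters E–F–G–A–B gives a fifth.
Eb→B# = 9 semitones, 2 wider than the perfect fifth (7), so doubly augmented.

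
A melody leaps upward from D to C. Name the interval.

minor seventh

The letter names run D→C, a span of 6 letter steps, so the interval is some kind of seventh.
D to C is 10 semitones. A major seventh is 11, so 10 makes it minor.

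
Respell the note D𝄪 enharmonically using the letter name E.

D## is pitch class 4. The letter E alone is pitch class 4.
Pitch class 4 on E needs no accidental: E.

E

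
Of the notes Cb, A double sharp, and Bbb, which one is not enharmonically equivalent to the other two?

Bbb

In 12-tone equal temperament, enharmonic equivalents share a pitch class. Cb is pitch class 11; A## is pitch class 11; Bbb is pitch class 9.
Cb and A## share pitch class 11, while Bbb is pitch class 9.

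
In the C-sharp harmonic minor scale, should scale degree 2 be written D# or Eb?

Each scale degree takes a distinct letter name. Degree 2 of a scale on C must use the letter D.
D# and Eb are enharmonically the same pitch, but only D# uses the letter D, so it is the correct spelling here.

D#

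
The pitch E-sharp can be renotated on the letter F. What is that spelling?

E# is pitch class 5. The letter F alone is pitch class 5.
Pitch class 5 on F needs no accidental: F.

F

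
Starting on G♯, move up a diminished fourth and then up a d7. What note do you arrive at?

A diminished fourth up from G# is C (letter C, 4 semitones up).
A diminished seventh up from C is Bbb (letter B, 9 semitones up).

Bbb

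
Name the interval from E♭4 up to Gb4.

minor third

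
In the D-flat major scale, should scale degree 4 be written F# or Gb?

Each scale degree takes a distinct letter name. Degree 4 of a scale on D must use the letter G.
Gb and F# are enharmonically the same pitch, but only Gb uses the letter G, so it is the correct spelling here.

Gb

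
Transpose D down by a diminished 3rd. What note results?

D down a major third is Bb, so the target letter is B.
From D, a diminished third is 2 semitones down: B#.

B#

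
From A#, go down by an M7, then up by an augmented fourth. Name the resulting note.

A major seventh down from A# is B (letter B, 11 semitones down).
An augmented fourth up from B is E# (letter E, 6 semitones up).

E#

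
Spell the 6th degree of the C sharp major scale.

A#

Degree 6 takes the letter 5 steps above C, which is A.
In major, degree 6 sits 9 semitones above the tonic. C# + 9 semitones is pitch class 10, spelled on A as A#.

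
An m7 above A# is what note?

G#

A up a major seventh is G#, so the target letter is G.
From A#, a minor seventh is 10 semitones up: G#.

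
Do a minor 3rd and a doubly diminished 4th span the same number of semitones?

Yes

A minor third spans 3 semitones; a doubly diminished fourth spans 3.
They are enharmonically equivalent.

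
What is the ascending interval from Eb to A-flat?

Counting letters E–F–G–A gives a fourth.
Eb→Ab = 5 semitones, exactly the perfect fourth.

perfect fourth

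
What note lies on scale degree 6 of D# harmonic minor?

B

The D# harmonic minor scale runs D# E# F# G# A# B C##.
Degree 6 is B.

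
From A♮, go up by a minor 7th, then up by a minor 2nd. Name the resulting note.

Ab

A minor seventh up from A is G (letter G, 10 semitones up).
A minor second up from G is Ab (letter A, 1 semitone up).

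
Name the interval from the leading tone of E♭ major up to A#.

The leading tone of Eb major is D.
D up to A#: letters D→A make it a fifth; 8 semitones makes it augmented.

augmented fifth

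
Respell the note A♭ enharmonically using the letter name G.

G#

Plain G sits 1 semitone below Ab, so on the letter G the same pitch needs a sharp: G#.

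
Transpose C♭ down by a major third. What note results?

Abb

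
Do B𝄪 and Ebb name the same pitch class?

B## is pitch class 1; Ebb is pitch class 2.
The pitch classes differ (1 vs. 2), so they are not enharmonic equivalents.

No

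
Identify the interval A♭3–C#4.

augmented third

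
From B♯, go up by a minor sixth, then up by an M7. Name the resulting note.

A minor sixth up from B# is G# (letter G, 8 semitones up).
A major seventh up from G# is F## (letter F, 11 semitones up).

F##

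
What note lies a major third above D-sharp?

D up a major third is F#, so the target letter is F.
From D#, a major third is 4 semitones up: F##.

F##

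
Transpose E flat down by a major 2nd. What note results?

E down a major second is D, so the target letter is D.
From Eb, a major second is 2 semitones down: Db.

Db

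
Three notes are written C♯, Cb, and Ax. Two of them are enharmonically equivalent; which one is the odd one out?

C#

In 12-tone equal temperament, enharmonic equivalents share a pitch class. C# is pitch class 1; Cb is pitch class 11; A## is pitch class 11.
Cb and A## share pitch class 11, while C# is pitch class 1.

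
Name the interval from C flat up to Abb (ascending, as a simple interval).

minor sixth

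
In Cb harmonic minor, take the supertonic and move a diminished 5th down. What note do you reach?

The supertonic of Cb harmonic minor is Db.
A diminished fifth (6 semitones) below Db lands on the letter G, giving G.

G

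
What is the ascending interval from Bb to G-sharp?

Counting letters B–C–D–E–F–G gives a sixth.
Bb→G# = 10 semitones, 1 wider than the major sixth (9), so augmented.

augmented sixth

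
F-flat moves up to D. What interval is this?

The letter names run F→D, a span of 5 letter steps, so the interval is some kind of sixth.
Fb to D is 10 semitones. A major sixth is 9, so 10 makes it augmented.

augmented sixth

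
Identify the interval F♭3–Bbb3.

perfect fourth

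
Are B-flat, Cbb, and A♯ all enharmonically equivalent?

Yes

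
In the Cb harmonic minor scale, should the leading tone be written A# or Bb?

Each scale degree takes a distinct letter name. Degree 7 of a scale on C must use the letter B.
Bb and A# are enharmonically the same pitch, but only Bb uses the letter B, so it is the correct spelling here.

Bb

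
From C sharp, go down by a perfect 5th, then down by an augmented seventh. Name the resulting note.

A perfect fifth down from C# is F# (letter F, 7 semitones down).
An augmented seventh down from F# is Gb (letter G, 12 semitones down).

Gb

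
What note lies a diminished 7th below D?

D down a major seventh is Eb, so the target letter is E.
From D, a diminished seventh is 9 semitones down: E#.

E#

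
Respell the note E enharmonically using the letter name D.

E is pitch class 4. The letter D alone is pitch class 2.
To reach pitch class 4 from D requires an offset of +2 semitones, i.e. double sharp: D##.

D##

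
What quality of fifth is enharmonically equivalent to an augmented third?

An augmented third spans 5 semitones.
A fifth spanning 5 semitones is doubly diminished (the perfect fifth is 7).

doubly diminished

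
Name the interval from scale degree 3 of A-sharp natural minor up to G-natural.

Scale degree 3 of A# natural minor is C#.
C# up to G: letters C→G make it a fifth; 6 semitones makes it diminished.

diminished fifth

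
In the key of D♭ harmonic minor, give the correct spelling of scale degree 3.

Fb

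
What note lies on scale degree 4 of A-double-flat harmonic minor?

Degree 4 takes the letter 3 steps above A, which is D.
In harmonic minor, degree 4 sits 5 semitones above the tonic. Abb + 5 semitones is pitch class 0, spelled on D as Dbb.

Dbb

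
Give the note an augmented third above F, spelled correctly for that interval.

A#

A third above F lands on the letter A.
An augmented third spans 5 semitones, so F moves to pitch class 10. On the letter A that is A#.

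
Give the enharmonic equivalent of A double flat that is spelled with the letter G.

Abb is pitch class 7. The letter G alone is pitch class 7.
Pitch class 7 on G needs no accidental: G.

G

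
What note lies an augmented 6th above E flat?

A sixth above E lands on the letter C.
An augmented sixth spans 10 semitones, so Eb moves to pitch class 1. On the letter C that is C#.

C#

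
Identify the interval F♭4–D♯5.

doubly augmented sixth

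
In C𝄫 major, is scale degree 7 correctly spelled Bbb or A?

Each scale degree takes a distinct letter name. Degree 7 of a scale on C must use the letter B.
Bbb and A are enharmonically the same pitch, but only Bbb uses the letter B, so it is the correct spelling here.

Bbb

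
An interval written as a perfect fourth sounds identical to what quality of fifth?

doubly diminished

A perfect fourth spans 5 semitones.
A fifth spanning 5 semitones is doubly diminished (the perfect fifth is 7).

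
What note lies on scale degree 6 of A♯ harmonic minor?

Degree 6 takes the letter 5 steps above A, which is F.
In harmonic minor, degree 6 sits 8 semitones above the tonic. A# + 8 semitones is pitch class 6, spelled on F as F#.

F#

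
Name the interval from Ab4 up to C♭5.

minor third

Counting letters A–B–C gives a third.
Ab→Cb = 3 semitones, 1 narrower than the major third (4), so minor.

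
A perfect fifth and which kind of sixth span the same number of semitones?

A perfect fifth spans 7 semitones.
A sixth spanning 7 semitones is diminished (the major sixth is 9).

diminished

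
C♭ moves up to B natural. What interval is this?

augmented seventh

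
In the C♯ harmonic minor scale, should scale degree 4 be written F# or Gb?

Each scale degree takes a distinct letter name. Degree 4 of a scale on C must use the letter F.
F# and Gb are enharmonically the same pitch, but only F# uses the letter F, so it is the correct spelling here.

F#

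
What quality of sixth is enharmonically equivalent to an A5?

minor

An augmented fifth spans 8 semitones.
A sixth spanning 8 semitones is minor (the major sixth is 9).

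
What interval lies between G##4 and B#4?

minor third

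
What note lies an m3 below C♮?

C down a major third is Ab, so the target letter is A.
From C, a minor third is 3 semitones down: A.

A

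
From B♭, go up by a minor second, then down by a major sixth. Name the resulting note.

Ebb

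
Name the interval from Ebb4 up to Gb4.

Counting letters E–F–G gives a third.
Ebb→Gb = 4 semitones, exactly the major third.

major third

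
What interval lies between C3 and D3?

major second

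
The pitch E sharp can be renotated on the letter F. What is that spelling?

Plain F sits at the same pitch as E#, so on the letter F the same pitch needs a natural: F.

F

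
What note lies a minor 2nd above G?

A second above G lands on the letter A.
A minor second spans 1 semitone, so G moves to pitch class 8. On the letter A that is Ab.

Ab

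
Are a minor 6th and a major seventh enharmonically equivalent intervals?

A minor sixth spans 8 semitones; a major seventh spans 11.
The spans differ, so they are not enharmonic equivalents.

No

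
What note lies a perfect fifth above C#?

A fifth above C lands on the letter G.
A perfect fifth spans 7 semitones, so C# moves to pitch class 8. On the letter G that is G#.

G#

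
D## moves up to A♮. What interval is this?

doubly diminished fifth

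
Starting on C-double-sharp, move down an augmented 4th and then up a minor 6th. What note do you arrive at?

E

An augmented fourth down from C## is G# (letter G, 6 semitones down).
A minor sixth up from G# is E (letter E, 8 semitones up).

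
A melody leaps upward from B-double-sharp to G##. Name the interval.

The letter names run B→G, a span of 5 letter steps, so the interval is some kind of sixth.
B## to G## is 8 semitones. A major sixth is 9, so 8 makes it minor.

minor sixth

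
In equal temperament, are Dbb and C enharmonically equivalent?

Yes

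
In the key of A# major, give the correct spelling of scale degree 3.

Degree 3 takes the letter 2 steps above A, which is C.
In major, degree 3 sits 4 semitones above the tonic. A# + 4 semitones is pitch class 2, spelled on C as C##.

C##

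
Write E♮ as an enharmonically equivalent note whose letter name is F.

Fb

Plain F sits 1 semitone above E, so on the letter F the same pitch needs a flat: Fb.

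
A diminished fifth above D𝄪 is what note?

D up a perfect fifth is A, so the target letter is A.
From D##, a diminished fifth is 6 semitones up: A#.

A#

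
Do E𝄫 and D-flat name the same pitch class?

No

Ebb is pitch class 2; Db is pitch class 1.
The pitch classes differ (2 vs. 1), so they are not enharmonic equivalents.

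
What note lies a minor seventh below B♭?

C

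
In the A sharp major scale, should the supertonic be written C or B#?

B#

Each scale degree takes a distinct letter name. Degree 2 of a scale on A must use the letter B.
B# and C are enharmonically the same pitch, but only B# uses the letter B, so it is the correct spelling here.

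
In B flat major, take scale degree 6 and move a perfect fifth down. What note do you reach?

Scale degree 6 of Bb major is G.
A perfect fifth (7 semitones) below G lands on the letter C, giving C.

C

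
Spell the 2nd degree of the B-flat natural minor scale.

C

The Bb natural minor scale runs Bb C Db Eb F Gb Ab.
Degree 2 is C.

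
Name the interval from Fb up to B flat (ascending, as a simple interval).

augmented fourth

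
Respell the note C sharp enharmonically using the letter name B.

B##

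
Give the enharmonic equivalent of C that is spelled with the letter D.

Dbb

Plain D sits 2 semitones above C, so on the letter D the same pitch needs a double flat: Dbb.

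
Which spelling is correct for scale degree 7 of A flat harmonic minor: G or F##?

G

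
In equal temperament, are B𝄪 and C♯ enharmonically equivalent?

B## = pitch class 1 and C# = pitch class 1 — the same pitch class, so they are enharmonic equivalents.

Yes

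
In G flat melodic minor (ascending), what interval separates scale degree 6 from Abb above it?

diminished fourth

Scale degree 6 of Gb melodic minor (ascending) is Eb.
Eb up to Abb: letters E→A make it a fourth; 4 semitones makes it diminished.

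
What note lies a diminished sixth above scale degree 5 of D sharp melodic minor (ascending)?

F

Scale degree 5 of D# melodic minor (ascending) is A#.
A diminished sixth (7 semitones) above A# lands on the letter F, giving F.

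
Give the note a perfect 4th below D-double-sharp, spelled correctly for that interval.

A fourth below D lands on the letter A.
A perfect fourth spans 5 semitones, so D## moves to pitch class 11. On the letter A that is A##.

A##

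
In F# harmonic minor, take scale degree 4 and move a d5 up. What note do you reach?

Scale degree 4 of F# harmonic minor is B.
A diminished fifth (6 semitones) above B lands on the letter F, giving F.

F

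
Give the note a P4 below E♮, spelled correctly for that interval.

A fourth below E lands on the letter B.
A perfect fourth spans 5 semitones, so E moves to pitch class 11. On the letter B that is B.

B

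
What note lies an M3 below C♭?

Abb

C down a major third is Ab, so the target letter is A.
From Cb, a major third is 4 semitones down: Abb.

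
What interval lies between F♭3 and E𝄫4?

minor seventh

Counting letters F–G–A–B–C–D–E gives a seventh.
Fb→Ebb = 10 semitones, 1 narrower than the major seventh (11), so minor.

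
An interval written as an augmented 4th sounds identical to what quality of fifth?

An augmented fourth spans 6 semitones.
A fifth spanning 6 semitones is diminished (the perfect fifth is 7).

diminished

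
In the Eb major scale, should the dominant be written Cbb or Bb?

Bb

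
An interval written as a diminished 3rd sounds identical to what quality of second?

major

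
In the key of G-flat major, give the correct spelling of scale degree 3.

The Gb major scale runs Gb Ab Bb Cb Db Eb F.
Degree 3 is Bb.

Bb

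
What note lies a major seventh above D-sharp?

C##

A seventh above D lands on the letter C.
A major seventh spans 11 semitones, so D# moves to pitch class 2. On the letter C that is C##.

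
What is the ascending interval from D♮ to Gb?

The letter names run D→G, a span of 3 letter steps, so the interval is some kind of fourth.
D to Gb is 4 semitones. A perfect fourth is 5, so 4 makes it diminished.

diminished fourth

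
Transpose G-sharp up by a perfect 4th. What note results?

G up a perfect fourth is C, so the target letter is C.
From G#, a perfect fourth is 5 semitones up: C#.

C#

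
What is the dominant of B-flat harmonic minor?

F

The Bb harmonic minor scale runs Bb C Db Eb F Gb A.
Degree 5 is F.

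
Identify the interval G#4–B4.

Counting letters G–A–B gives a third.
G#→B = 3 semitones, 1 narrower than the major third (4), so minor.

minor third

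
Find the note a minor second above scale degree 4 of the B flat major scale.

Scale degree 4 of Bb major is Eb.
A minor second (1 semitone) above Eb lands on the letter F, giving Fb.

Fb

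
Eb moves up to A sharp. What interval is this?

doubly augmented fourth

Counting letters E–F–G–A gives a fourth.
Eb→A# = 7 semitones, 2 wider than the perfect fourth (5), so doubly augmented.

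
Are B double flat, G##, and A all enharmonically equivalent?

Yes

Bbb is pitch class 9; G## is pitch class 9; A is pitch class 9.
All spellings map to pitch class 9, so they are enharmonically equivalent.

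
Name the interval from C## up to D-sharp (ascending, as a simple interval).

minor second

The letter names run C→D, a span of 1 letter step, so the interval is some kind of second.
C## to D# is 1 semitone. A major second is 2, so 1 makes it minor.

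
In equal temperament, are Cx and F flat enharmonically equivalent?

No

C## is pitch class 2; Fb is pitch class 4.
The pitch classes differ (2 vs. 4), so they are not enharmonic equivalents.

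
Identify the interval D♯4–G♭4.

Counting letters D–E–F–G gives a fourth.
D#→Gb = 3 semitones, 2 narrower than the perfect fourth (5), so doubly diminished.

doubly diminished fourth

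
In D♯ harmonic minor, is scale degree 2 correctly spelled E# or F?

E#

Each scale degree takes a distinct letter name. Degree 2 of a scale on D must use the letter E.
E# and F are enharmonically the same pitch, but only E# uses the letter E, so it is the correct spelling here.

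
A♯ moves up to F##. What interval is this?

major sixth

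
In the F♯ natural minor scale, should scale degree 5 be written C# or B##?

Each scale degree takes a distinct letter name. Degree 5 of a scale on F must use the letter C.
C# and B## are enharmonically the same pitch, but only C# uses the letter C, so it is the correct spelling here.

C#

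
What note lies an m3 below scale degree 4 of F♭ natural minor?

Gb

Scale degree 4 of Fb natural minor is Bbb.
A minor third (3 semitones) below Bbb lands on the letter G, giving Gb.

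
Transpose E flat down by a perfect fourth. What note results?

Bb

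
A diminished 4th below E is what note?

B#

A fourth below E lands on the letter B.
A diminished fourth spans 4 semitones, so E moves to pitch class 0. On the letter B that is B#.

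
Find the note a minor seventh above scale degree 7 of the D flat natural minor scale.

Scale degree 7 of Db natural minor is Cb.
A minor seventh (10 semitones) above Cb lands on the letter B, giving Bbb.

Bbb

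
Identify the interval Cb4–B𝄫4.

minor seventh

Counting letters C–D–E–F–G–A–B gives a seventh.
Cb→Bbb = 10 semitones, 1 narrower than the major seventh (11), so minor.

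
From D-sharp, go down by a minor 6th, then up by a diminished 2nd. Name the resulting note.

G

A minor sixth down from D# is F## (letter F, 8 semitones down).
A diminished second up from F## is G (letter G, 0 semitones up).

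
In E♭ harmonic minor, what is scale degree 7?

The Eb harmonic minor scale runs Eb F Gb Ab Bb Cb D.
Degree 7 is D.

D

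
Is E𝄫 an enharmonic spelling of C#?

No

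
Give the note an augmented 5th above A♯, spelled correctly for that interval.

A up a perfect fifth is E, so the target letter is E.
From A#, an augmented fifth is 8 semitones up: E##.

E##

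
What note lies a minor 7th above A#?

A seventh above A lands on the letter G.
A minor seventh spans 10 semitones, so A# moves to pitch class 8. On the letter G that is G#.

G#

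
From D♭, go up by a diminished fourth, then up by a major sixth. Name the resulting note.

A diminished fourth up from Db is Gbb (letter G, 4 semitones up).
A major sixth up from Gbb is Ebb (letter E, 9 semitones up).

Ebb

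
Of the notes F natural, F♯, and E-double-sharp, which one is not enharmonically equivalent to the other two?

In 12-tone equal temperament, enharmonic equivalents share a pitch class. F is pitch class 5; F# is pitch class 6; E## is pitch class 6.
F# and E## share pitch class 6, while F is pitch class 5.

F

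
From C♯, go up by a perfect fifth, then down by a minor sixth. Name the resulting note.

A perfect fifth up from C# is G# (letter G, 7 semitones up).
A minor sixth down from G# is B# (letter B, 8 semitones down).

B#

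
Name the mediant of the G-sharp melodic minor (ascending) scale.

B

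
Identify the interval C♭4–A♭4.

The letter names run C→A, a span of 5 letter steps, so the interval is some kind of sixth.
Cb to Ab is 9 semitones. A major sixth is 9, so 9 makes it major.

major sixth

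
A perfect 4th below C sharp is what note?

C down a perfect fourth is G, so the target letter is G.
From C#, a perfect fourth is 5 semitones down: G#.

G#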